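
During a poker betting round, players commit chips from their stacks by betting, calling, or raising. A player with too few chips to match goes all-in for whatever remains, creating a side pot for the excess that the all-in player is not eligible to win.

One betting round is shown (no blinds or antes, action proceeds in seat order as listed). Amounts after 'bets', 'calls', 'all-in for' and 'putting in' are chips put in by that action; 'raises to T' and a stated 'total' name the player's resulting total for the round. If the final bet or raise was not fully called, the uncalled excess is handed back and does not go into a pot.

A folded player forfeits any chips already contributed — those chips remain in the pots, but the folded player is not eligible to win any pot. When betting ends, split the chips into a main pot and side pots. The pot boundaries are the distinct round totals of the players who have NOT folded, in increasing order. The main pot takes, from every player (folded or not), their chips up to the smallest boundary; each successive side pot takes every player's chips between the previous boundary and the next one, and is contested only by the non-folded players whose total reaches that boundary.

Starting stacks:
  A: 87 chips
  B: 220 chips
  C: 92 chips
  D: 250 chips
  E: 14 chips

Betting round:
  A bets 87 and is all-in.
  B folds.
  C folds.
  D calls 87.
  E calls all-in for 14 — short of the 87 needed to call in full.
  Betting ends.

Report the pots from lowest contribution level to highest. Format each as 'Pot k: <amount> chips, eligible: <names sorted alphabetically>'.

Contributions: A=87, D=87, E=14
Folded: B, C
Pot levels (distinct totals of non-folded players): 14, 87
Layer 1-14: 14 each from A, D, E = 14*3 = 42 chips; eligible A, D, E
Layer 15-87: 73 each from A, D = 73*2 = 146 chips; eligible A, D

Pot 1: 42 chips, eligible: A, D, E
Pot 2: 146 chips, eligible: A, D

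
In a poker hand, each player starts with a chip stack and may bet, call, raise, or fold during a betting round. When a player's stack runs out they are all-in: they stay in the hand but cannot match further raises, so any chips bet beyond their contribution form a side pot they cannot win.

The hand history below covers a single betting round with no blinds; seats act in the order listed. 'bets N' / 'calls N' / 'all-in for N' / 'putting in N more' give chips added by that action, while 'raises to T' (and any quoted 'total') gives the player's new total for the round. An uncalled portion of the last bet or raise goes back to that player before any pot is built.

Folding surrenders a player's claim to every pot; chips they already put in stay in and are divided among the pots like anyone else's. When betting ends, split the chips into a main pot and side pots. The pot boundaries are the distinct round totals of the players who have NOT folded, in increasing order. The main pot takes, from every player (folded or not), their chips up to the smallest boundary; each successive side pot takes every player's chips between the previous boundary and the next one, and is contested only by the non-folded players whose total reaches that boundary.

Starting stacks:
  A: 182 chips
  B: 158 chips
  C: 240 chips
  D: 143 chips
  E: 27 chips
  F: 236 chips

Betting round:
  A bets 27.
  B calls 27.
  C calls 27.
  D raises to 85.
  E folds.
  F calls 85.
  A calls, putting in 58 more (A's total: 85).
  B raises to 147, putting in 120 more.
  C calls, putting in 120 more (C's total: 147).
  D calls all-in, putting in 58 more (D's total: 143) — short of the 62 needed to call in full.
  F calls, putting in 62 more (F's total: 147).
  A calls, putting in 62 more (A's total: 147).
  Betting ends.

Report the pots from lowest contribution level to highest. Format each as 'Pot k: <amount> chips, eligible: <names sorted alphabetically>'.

Contributions: A=147, B=147, C=147, D=143, F=147
Folded: E
Pot levels (distinct totals of non-folded players): 143, 147
Layer 1-143: 143 each from A, B, C, D, F = 143*5 = 715 chips; eligible A, B, C, D, F
Layer 144-147: 4 each from A, B, C, F = 4*4 = 16 chips; eligible A, B, C, F

Pot 1: 715 chips, eligible: A, B, C, D, F
Pot 2: 16 chips, eligible: A, B, C, F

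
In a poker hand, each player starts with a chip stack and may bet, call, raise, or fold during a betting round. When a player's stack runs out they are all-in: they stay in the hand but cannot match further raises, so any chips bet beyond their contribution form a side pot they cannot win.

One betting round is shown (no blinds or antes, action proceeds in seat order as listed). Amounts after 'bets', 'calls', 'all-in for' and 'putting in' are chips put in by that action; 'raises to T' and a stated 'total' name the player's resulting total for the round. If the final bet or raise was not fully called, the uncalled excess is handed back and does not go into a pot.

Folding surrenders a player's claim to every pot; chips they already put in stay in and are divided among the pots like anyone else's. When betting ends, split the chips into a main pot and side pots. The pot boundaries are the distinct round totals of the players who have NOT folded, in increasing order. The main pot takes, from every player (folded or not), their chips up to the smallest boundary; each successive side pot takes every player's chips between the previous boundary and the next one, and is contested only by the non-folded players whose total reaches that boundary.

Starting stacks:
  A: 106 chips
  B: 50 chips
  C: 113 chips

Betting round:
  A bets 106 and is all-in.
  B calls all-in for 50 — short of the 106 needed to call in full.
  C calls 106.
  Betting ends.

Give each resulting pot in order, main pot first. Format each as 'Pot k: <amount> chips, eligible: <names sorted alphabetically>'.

Contributions: A=106, B=50, C=106
Pot levels (distinct totals of non-folded players): 50, 106
Layer 1-50: 50 each from A, B, C = 50*3 = 150 chips; eligible A, B, C
Layer 51-106: 56 each from A, C = 56*2 = 112 chips; eligible A, C

Pot 1: 150 chips, eligible: A, B, C
Pot 2: 112 chips, eligible: A, C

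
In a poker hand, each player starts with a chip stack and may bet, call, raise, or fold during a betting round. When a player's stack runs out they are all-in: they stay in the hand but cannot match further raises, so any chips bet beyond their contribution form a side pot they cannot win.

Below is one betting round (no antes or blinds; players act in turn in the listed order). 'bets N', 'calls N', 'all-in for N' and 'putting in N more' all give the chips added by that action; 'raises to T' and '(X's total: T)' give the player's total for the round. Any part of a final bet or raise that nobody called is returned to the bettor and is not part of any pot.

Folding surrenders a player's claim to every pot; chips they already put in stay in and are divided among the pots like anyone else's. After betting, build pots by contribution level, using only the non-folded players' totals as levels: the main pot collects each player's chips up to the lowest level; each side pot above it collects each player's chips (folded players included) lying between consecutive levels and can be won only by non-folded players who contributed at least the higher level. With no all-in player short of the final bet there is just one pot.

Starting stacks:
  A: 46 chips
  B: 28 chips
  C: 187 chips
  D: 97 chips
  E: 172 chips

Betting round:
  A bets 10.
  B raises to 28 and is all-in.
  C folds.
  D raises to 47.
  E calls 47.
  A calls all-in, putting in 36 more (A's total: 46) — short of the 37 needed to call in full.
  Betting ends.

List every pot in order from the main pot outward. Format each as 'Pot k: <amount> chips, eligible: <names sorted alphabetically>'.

Contributions: A=46, B=28, D=47, E=47
Folded: C
Pot levels (distinct totals of non-folded players): 28, 46, 47
Layer 1-28: 28 each from A, B, D, E = 28*4 = 112 chips; eligible A, B, D, E
Layer 29-46: 18 each from A, D, E = 18*3 = 54 chips; eligible A, D, E
Layer 47-47: 1 each from D, E = 1*2 = 2 chips; eligible D, E

Pot 1: 112 chips, eligible: A, B, D, E
Pot 2: 54 chips, eligible: A, D, E
Pot 3: 2 chips, eligible: D, E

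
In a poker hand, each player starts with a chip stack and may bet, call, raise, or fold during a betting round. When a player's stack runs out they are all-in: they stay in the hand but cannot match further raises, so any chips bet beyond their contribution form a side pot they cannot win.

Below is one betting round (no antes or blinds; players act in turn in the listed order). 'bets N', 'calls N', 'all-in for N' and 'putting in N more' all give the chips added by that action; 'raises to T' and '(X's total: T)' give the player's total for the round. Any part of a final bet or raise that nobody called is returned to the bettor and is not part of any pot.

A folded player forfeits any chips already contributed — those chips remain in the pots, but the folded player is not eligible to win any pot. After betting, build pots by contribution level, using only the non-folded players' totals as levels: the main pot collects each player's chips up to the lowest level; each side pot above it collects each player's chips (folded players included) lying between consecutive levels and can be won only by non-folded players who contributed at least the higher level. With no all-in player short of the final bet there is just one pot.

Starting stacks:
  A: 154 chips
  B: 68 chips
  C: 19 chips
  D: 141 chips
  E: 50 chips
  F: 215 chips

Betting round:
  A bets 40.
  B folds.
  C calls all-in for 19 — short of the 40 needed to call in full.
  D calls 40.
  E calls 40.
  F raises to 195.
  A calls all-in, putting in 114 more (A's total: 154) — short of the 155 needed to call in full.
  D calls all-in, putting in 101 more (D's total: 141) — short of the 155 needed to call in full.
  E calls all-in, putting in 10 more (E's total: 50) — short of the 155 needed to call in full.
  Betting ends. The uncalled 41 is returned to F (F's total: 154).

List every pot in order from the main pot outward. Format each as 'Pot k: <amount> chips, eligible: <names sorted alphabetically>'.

Contributions (after 41 returned to F): A=154, C=19, D=141, E=50, F=154
Folded: B
Pot levels (distinct totals of non-folded players): 19, 50, 141, 154
Layer 1-19: 19 each from A, C, D, E, F = 19*5 = 95 chips; eligible A, C, D, E, F
Layer 20-50: 31 each from A, D, E, F = 31*4 = 124 chips; eligible A, D, E, F
Layer 51-141: 91 each from A, D, F = 91*3 = 273 chips; eligible A, D, F
Layer 142-154: 13 each from A, F = 13*2 = 26 chips; eligible A, F

Pot 1: 95 chips, eligible: A, C, D, E, F
Pot 2: 124 chips, eligible: A, D, E, F
Pot 3: 273 chips, eligible: A, D, F
Pot 4: 26 chips, eligible: A, F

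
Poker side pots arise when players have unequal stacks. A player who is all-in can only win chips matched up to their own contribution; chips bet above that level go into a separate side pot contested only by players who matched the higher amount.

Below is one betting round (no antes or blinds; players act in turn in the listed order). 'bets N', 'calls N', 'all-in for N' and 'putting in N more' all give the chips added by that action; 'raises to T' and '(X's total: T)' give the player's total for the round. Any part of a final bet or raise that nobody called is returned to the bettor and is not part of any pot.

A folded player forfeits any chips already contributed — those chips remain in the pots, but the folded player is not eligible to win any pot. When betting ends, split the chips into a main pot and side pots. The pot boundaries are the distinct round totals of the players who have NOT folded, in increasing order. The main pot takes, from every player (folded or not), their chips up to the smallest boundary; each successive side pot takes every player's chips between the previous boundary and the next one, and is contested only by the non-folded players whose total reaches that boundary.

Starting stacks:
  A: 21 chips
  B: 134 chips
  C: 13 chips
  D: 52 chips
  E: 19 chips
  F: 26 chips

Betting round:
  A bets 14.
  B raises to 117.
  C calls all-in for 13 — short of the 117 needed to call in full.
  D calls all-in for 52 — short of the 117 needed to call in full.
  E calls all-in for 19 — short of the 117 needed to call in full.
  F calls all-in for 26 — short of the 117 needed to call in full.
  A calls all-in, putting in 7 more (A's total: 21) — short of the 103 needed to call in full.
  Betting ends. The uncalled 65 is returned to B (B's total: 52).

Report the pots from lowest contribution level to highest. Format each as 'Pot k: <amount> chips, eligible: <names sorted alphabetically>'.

Contributions (after 65 returned to B): A=21, B=52, C=13, D=52, E=19, F=26
Pot levels (distinct totals of non-folded players): 13, 19, 21, 26, 52
Layer 1-13: 13 each from A, B, C, D, E, F = 13*6 = 78 chips; eligible A, B, C, D, E, F
Layer 14-19: 6 each from A, B, D, E, F = 6*5 = 30 chips; eligible A, B, D, E, F
Layer 20-21: 2 each from A, B, D, F = 2*4 = 8 chips; eligible A, B, D, F
Layer 22-26: 5 each from B, D, F = 5*3 = 15 chips; eligible B, D, F
Layer 27-52: 26 each from B, D = 26*2 = 52 chips; eligible B, D

Pot 1: 78 chips, eligible: A, B, C, D, E, F
Pot 2: 30 chips, eligible: A, B, D, E, F
Pot 3: 8 chips, eligible: A, B, D, F
Pot 4: 15 chips, eligible: B, D, F
Pot 5: 52 chips, eligible: B, D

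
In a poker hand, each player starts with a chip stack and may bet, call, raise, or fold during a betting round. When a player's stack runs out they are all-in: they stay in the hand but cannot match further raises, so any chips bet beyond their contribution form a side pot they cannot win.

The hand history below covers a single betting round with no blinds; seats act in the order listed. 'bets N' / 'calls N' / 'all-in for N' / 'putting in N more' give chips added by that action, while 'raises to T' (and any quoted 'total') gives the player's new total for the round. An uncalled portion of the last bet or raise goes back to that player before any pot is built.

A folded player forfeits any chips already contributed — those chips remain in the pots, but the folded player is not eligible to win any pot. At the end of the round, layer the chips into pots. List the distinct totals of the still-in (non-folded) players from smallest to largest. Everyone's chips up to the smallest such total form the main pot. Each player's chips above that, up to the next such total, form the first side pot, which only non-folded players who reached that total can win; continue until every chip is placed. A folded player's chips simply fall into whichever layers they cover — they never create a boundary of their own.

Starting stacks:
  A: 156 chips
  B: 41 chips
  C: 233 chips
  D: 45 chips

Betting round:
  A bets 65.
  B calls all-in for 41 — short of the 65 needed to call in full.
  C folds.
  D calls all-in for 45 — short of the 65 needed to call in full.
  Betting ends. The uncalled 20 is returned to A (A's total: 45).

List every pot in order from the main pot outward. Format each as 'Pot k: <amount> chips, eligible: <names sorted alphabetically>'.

Pot 1: 123 chips, eligible: A, B, D
Pot 2: 8 chips, eligible: A, D

Derivation:
Contributions (after 20 returned to A): A=45, B=41, D=45
Folded: C
Pot levels (distinct totals of non-folded players): 41, 45
Layer 1-41: 41 each from A, B, D = 41*3 = 123 chips; eligible A, B, D
Layer 42-45: 4 each from A, D = 4*2 = 8 chips; eligible A, D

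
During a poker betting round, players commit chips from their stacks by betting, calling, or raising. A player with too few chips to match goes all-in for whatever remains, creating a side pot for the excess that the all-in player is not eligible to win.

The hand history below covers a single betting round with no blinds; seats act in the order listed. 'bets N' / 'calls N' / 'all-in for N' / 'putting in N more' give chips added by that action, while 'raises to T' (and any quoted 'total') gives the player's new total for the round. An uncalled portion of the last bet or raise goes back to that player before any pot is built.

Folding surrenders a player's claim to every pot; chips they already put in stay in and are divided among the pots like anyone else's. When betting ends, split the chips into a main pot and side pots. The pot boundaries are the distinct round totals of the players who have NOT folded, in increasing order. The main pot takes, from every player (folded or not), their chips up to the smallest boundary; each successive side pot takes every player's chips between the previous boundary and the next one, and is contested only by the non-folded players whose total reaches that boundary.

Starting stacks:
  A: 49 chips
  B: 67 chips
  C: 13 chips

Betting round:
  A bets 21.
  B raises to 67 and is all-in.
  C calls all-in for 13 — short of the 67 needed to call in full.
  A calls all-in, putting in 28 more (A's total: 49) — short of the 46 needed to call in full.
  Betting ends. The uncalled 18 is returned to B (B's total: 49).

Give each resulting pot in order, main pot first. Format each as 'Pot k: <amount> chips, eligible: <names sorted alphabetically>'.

Contributions (after 18 returned to B): A=49, B=49, C=13
Pot levels (distinct totals of non-folded players): 13, 49
Layer 1-13: 13 each from A, B, C = 13*3 = 39 chips; eligible A, B, C
Layer 14-49: 36 each from A, B = 36*2 = 72 chips; eligible A, B

Pot 1: 39 chips, eligible: A, B, C
Pot 2: 72 chips, eligible: A, B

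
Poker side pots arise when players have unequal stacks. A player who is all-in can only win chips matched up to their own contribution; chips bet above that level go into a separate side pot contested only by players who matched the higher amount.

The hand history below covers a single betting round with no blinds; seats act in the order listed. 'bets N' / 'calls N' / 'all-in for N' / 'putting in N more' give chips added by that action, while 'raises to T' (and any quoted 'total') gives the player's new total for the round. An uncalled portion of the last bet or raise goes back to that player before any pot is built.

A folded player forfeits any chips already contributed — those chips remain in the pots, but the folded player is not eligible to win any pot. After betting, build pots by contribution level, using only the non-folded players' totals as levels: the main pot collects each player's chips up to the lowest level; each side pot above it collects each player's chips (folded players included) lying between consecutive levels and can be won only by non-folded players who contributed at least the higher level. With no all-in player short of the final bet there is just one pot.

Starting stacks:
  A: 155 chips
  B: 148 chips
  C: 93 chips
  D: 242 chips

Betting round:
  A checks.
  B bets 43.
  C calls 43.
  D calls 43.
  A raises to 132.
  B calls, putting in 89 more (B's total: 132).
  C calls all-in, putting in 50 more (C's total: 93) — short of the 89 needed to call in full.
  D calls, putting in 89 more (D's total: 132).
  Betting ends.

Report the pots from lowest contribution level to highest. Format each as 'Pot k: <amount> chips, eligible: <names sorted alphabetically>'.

Pot 1: 372 chips, eligible: A, B, C, D
Pot 2: 117 chips, eligible: A, B, D

Derivation:
Contributions: A=132, B=132, C=93, D=132
Pot levels (distinct totals of non-folded players): 93, 132
Layer 1-93: 93 each from A, B, C, D = 93*4 = 372 chips; eligible A, B, C, D
Layer 94-132: 39 each from A, B, D = 39*3 = 117 chips; eligible A, B, D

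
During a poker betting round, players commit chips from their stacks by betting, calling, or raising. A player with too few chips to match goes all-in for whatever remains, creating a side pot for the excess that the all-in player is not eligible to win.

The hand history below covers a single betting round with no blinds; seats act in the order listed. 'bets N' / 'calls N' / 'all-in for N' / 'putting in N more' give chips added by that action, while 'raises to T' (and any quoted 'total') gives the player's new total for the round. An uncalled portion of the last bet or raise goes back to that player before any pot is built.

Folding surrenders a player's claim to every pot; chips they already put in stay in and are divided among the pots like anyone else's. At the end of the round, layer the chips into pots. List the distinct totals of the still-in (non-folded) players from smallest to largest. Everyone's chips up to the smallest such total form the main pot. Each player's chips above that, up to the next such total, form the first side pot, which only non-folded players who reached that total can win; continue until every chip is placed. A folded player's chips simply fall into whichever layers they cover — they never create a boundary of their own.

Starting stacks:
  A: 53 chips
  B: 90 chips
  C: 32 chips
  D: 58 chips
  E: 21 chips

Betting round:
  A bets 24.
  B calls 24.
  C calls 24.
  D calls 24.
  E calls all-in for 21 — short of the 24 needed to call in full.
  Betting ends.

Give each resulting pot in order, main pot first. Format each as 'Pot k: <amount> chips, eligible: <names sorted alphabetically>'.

Contributions: A=24, B=24, C=24, D=24, E=21
Pot levels (distinct totals of non-folded players): 21, 24
Layer 1-21: 21 each from A, B, C, D, E = 21*5 = 105 chips; eligible A, B, C, D, E
Layer 22-24: 3 each from A, B, C, D = 3*4 = 12 chips; eligible A, B, C, D

Pot 1: 105 chips, eligible: A, B, C, D, E
Pot 2: 12 chips, eligible: A, B, C, D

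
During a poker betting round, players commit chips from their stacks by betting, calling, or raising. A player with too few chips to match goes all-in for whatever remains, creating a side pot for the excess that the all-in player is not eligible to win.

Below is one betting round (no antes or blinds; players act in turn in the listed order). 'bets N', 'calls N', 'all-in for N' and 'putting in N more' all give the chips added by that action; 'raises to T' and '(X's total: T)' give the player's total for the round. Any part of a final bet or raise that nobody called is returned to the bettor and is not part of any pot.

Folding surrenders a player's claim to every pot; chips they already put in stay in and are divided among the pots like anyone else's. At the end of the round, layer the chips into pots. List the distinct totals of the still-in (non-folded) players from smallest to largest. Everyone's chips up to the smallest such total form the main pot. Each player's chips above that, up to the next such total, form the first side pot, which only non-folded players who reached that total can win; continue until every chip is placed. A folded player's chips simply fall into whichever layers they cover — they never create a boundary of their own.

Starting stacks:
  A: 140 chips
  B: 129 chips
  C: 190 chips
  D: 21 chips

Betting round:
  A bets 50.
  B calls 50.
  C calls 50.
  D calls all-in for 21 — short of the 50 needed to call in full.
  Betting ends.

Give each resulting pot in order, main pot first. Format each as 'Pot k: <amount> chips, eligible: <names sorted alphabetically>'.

Contributions: A=50, B=50, C=50, D=21
Pot levels (distinct totals of non-folded players): 21, 50
Layer 1-21: 21 each from A, B, C, D = 21*4 = 84 chips; eligible A, B, C, D
Layer 22-50: 29 each from A, B, C = 29*3 = 87 chips; eligible A, B, C

Pot 1: 84 chips, eligible: A, B, C, D
Pot 2: 87 chips, eligible: A, B, C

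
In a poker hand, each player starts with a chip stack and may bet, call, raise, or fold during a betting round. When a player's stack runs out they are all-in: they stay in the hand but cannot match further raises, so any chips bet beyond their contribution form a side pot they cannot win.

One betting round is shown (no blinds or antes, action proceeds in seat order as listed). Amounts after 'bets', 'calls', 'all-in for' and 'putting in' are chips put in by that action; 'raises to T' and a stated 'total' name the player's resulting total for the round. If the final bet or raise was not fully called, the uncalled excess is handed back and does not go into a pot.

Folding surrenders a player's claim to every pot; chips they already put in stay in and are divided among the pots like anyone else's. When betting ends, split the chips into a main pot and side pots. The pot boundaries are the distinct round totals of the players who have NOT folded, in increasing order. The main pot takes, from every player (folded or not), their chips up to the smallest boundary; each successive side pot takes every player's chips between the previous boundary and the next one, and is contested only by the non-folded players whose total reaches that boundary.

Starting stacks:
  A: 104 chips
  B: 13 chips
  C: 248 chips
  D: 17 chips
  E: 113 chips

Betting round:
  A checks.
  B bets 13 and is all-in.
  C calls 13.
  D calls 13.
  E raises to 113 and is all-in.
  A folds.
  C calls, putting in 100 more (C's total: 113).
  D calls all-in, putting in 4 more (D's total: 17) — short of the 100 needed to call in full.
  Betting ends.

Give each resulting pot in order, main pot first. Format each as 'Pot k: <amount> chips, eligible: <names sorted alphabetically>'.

Contributions: B=13, C=113, D=17, E=113
Folded: A
Pot levels (distinct totals of non-folded players): 13, 17, 113
Layer 1-13: 13 each from B, C, D, E = 13*4 = 52 chips; eligible B, C, D, E
Layer 14-17: 4 each from C, D, E = 4*3 = 12 chips; eligible C, D, E
Layer 18-113: 96 each from C, E = 96*2 = 192 chips; eligible C, E

Pot 1: 52 chips, eligible: B, C, D, E
Pot 2: 12 chips, eligible: C, D, E
Pot 3: 192 chips, eligible: C, E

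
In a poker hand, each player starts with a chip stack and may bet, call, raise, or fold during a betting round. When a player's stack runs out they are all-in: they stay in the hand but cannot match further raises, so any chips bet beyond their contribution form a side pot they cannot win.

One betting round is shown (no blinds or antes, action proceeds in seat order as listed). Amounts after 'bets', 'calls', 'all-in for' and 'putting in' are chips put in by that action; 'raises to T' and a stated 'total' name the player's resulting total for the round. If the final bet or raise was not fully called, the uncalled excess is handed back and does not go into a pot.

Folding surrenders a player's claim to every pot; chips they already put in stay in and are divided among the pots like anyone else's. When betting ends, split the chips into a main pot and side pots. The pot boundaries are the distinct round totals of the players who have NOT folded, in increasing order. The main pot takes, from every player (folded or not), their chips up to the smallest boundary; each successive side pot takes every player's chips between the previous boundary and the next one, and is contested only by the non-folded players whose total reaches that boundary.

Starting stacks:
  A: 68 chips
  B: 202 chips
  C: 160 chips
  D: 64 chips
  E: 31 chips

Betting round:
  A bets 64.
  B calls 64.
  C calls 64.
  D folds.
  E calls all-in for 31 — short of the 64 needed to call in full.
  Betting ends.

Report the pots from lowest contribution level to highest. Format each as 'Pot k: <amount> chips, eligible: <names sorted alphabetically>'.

Pot 1: 124 chips, eligible: A, B, C, E
Pot 2: 99 chips, eligible: A, B, C

Derivation:
Contributions: A=64, B=64, C=64, E=31
Folded: D
Pot levels (distinct totals of non-folded players): 31, 64
Layer 1-31: 31 each from A, B, C, E = 31*4 = 124 chips; eligible A, B, C, E
Layer 32-64: 33 each from A, B, C = 33*3 = 99 chips; eligible A, B, C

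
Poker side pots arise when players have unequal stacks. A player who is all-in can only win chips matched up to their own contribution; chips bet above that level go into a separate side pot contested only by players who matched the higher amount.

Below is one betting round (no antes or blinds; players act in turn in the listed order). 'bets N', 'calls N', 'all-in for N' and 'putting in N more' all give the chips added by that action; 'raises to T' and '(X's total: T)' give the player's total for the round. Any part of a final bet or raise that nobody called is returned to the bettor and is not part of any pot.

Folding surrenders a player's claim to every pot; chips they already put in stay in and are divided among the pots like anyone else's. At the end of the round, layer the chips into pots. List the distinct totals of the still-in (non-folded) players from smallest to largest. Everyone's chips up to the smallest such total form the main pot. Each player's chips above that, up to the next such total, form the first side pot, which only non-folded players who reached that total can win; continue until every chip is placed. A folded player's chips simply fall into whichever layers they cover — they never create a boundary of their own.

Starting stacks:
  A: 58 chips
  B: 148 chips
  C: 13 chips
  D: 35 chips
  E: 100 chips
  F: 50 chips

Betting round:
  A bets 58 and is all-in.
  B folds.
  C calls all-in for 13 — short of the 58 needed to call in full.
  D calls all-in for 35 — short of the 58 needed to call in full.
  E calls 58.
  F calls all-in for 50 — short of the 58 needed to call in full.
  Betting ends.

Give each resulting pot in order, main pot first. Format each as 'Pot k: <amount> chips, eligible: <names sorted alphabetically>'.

Contributions: A=58, C=13, D=35, E=58, F=50
Folded: B
Pot levels (distinct totals of non-folded players): 13, 35, 50, 58
Layer 1-13: 13 each from A, C, D, E, F = 13*5 = 65 chips; eligible A, C, D, E, F
Layer 14-35: 22 each from A, D, E, F = 22*4 = 88 chips; eligible A, D, E, F
Layer 36-50: 15 each from A, E, F = 15*3 = 45 chips; eligible A, E, F
Layer 51-58: 8 each from A, E = 8*2 = 16 chips; eligible A, E

Pot 1: 65 chips, eligible: A, C, D, E, F
Pot 2: 88 chips, eligible: A, D, E, F
Pot 3: 45 chips, eligible: A, E, F
Pot 4: 16 chips, eligible: A, E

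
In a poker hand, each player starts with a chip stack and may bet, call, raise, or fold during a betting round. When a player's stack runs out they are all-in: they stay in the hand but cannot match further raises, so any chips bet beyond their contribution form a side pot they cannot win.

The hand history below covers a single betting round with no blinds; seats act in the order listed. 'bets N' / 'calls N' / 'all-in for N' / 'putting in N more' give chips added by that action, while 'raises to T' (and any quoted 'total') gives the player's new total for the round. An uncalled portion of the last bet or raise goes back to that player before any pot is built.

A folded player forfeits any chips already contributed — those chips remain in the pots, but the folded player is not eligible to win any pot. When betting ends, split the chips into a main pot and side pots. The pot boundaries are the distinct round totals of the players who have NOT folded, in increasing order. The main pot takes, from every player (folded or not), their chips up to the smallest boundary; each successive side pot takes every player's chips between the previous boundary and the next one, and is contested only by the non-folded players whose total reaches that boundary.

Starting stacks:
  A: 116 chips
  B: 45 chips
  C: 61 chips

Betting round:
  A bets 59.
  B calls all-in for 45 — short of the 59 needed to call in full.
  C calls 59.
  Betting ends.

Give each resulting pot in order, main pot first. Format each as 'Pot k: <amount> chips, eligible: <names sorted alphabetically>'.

Contributions: A=59, B=45, C=59
Pot levels (distinct totals of non-folded players): 45, 59
Layer 1-45: 45 each from A, B, C = 45*3 = 135 chips; eligible A, B, C
Layer 46-59: 14 each from A, C = 14*2 = 28 chips; eligible A, C

Pot 1: 135 chips, eligible: A, B, C
Pot 2: 28 chips, eligible: A, C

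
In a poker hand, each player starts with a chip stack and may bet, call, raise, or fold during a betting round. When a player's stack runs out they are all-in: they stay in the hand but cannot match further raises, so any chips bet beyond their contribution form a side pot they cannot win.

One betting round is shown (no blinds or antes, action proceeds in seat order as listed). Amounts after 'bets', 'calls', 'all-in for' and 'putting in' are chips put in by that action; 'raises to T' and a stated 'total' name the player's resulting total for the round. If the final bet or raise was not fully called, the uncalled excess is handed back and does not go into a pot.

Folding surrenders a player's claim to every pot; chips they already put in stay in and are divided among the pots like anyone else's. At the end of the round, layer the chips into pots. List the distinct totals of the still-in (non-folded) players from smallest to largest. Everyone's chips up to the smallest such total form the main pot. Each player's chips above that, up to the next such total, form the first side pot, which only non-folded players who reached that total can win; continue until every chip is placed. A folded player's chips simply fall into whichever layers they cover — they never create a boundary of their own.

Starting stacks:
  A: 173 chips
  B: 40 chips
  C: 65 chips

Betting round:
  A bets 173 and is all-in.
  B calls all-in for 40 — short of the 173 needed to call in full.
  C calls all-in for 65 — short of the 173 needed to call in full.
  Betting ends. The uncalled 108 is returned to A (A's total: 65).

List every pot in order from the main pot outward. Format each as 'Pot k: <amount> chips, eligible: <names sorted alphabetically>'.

Contributions (after 108 returned to A): A=65, B=40, C=65
Pot levels (distinct totals of non-folded players): 40, 65
Layer 1-40: 40 each from A, B, C = 40*3 = 120 chips; eligible A, B, C
Layer 41-65: 25 each from A, C = 25*2 = 50 chips; eligible A, C

Pot 1: 120 chips, eligible: A, B, C
Pot 2: 50 chips, eligible: A, C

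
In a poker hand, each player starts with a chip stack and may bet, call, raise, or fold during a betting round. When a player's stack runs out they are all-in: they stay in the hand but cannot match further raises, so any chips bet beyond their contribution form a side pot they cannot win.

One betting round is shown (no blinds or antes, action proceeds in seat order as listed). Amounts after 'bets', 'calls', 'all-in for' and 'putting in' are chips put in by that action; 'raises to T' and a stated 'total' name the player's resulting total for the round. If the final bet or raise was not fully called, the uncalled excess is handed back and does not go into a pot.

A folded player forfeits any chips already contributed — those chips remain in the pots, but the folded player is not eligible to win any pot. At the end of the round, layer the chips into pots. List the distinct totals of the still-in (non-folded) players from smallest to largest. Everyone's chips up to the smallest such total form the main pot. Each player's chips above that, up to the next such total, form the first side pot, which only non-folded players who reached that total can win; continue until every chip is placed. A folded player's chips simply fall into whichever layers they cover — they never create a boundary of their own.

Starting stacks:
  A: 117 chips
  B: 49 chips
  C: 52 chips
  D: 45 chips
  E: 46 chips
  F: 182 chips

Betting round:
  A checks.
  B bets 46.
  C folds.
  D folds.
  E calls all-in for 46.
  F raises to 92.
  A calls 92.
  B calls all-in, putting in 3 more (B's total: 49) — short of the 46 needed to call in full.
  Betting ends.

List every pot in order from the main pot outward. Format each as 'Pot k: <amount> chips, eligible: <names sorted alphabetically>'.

Pot 1: 184 chips, eligible: A, B, E, F
Pot 2: 9 chips, eligible: A, B, F
Pot 3: 86 chips, eligible: A, F

Derivation:
Contributions: A=92, B=49, E=46, F=92
Folded: C, D
Pot levels (distinct totals of non-folded players): 46, 49, 92
Layer 1-46: 46 each from A, B, E, F = 46*4 = 184 chips; eligible A, B, E, F
Layer 47-49: 3 each from A, B, F = 3*3 = 9 chips; eligible A, B, F
Layer 50-92: 43 each from A, F = 43*2 = 86 chips; eligible A, F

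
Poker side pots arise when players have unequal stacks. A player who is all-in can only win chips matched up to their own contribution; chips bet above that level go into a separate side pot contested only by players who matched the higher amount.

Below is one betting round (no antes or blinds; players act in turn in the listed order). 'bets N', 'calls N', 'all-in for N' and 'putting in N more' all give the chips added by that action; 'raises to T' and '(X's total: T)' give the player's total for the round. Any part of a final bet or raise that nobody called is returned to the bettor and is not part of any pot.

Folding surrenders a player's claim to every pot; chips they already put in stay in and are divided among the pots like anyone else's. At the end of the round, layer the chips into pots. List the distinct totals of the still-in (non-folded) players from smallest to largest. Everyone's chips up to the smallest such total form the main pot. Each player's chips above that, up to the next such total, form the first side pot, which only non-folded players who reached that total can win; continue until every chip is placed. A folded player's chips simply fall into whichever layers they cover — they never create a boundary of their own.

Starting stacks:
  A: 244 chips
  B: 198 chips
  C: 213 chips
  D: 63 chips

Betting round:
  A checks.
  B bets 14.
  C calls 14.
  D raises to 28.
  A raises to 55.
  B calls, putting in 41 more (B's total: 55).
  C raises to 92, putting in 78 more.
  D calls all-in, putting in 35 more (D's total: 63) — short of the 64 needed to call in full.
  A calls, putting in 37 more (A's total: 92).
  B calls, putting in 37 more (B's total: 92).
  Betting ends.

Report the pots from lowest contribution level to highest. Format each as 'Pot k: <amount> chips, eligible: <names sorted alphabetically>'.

Contributions: A=92, B=92, C=92, D=63
Pot levels (distinct totals of non-folded players): 63, 92
Layer 1-63: 63 each from A, B, C, D = 63*4 = 252 chips; eligible A, B, C, D
Layer 64-92: 29 each from A, B, C = 29*3 = 87 chips; eligible A, B, C

Pot 1: 252 chips, eligible: A, B, C, D
Pot 2: 87 chips, eligible: A, B, C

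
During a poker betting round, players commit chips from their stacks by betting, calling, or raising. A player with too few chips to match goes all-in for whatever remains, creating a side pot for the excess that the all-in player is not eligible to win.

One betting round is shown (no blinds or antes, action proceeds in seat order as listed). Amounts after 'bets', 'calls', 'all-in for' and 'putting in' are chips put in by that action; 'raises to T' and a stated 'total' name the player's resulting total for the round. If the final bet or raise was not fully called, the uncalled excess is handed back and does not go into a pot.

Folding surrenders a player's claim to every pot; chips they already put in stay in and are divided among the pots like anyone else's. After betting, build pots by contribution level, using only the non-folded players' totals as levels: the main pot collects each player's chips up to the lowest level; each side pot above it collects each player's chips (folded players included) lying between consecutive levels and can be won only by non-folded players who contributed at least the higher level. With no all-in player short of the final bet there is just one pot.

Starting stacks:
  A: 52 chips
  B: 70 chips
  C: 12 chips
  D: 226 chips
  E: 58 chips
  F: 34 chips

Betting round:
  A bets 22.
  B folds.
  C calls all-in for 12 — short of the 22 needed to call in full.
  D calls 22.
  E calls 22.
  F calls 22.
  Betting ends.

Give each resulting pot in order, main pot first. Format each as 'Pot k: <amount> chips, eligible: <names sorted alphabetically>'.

Pot 1: 60 chips, eligible: A, C, D, E, F
Pot 2: 40 chips, eligible: A, D, E, F

Derivation:
Contributions: A=22, C=12, D=22, E=22, F=22
Folded: B
Pot levels (distinct totals of non-folded players): 12, 22
Layer 1-12: 12 each from A, C, D, E, F = 12*5 = 60 chips; eligible A, C, D, E, F
Layer 13-22: 10 each from A, D, E, F = 10*4 = 40 chips; eligible A, D, E, F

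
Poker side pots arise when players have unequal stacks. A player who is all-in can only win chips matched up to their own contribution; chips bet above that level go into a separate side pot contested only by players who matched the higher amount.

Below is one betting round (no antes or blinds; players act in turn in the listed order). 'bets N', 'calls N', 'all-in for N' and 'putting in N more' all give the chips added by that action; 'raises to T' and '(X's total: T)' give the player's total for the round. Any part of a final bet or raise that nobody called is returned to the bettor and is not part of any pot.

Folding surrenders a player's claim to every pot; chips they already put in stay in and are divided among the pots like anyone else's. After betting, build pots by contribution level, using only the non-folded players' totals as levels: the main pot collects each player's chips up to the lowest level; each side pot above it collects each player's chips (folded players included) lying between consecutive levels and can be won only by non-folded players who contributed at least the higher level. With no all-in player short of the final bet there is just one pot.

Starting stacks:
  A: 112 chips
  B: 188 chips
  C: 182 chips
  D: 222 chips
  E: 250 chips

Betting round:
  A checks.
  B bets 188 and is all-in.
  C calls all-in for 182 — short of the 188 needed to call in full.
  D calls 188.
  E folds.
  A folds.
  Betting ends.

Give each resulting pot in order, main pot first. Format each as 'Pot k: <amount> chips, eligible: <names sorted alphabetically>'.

Pot 1: 546 chips, eligible: B, C, D
Pot 2: 12 chips, eligible: B, D

Derivation:
Contributions: B=188, C=182, D=188
Folded: A, E
Pot levels (distinct totals of non-folded players): 182, 188
Layer 1-182: 182 each from B, C, D = 182*3 = 546 chips; eligible B, C, D
Layer 183-188: 6 each from B, D = 6*2 = 12 chips; eligible B, D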